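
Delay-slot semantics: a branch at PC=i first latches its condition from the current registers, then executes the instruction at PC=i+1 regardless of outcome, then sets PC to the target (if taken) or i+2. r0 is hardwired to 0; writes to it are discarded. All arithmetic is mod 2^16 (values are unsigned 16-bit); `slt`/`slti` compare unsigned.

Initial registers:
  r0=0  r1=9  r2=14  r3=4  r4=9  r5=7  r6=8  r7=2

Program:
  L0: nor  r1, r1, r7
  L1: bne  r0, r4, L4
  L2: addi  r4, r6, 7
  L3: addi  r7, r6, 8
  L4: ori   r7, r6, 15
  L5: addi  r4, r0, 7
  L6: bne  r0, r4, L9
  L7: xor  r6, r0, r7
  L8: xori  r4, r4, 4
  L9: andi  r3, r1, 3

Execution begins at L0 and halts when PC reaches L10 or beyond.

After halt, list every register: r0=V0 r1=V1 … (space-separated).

r0=0 r1=65524 r2=14 r3=0 r4=7 r5=7 r6=15 r7=15

  step pc=0: nor  r1, r1, r7  regs=(0,65524,14,4,9,7,8,2)
  step pc=1: bne  r0, r4, L4  cond=T  regs=(0,65524,14,4,9,7,8,2)
  step pc=2: addi  r4, r6, 7  regs=(0,65524,14,4,15,7,8,2)
  step pc=4: ori   r7, r6, 15  regs=(0,65524,14,4,15,7,8,15)
  step pc=5: addi  r4, r0, 7  regs=(0,65524,14,4,7,7,8,15)
  step pc=6: bne  r0, r4, L9  cond=T  regs=(0,65524,14,4,7,7,8,15)
  step pc=7: xor  r6, r0, r7  regs=(0,65524,14,4,7,7,15,15)
  step pc=9: andi  r3, r1, 3  regs=(0,65524,14,0,7,7,15,15)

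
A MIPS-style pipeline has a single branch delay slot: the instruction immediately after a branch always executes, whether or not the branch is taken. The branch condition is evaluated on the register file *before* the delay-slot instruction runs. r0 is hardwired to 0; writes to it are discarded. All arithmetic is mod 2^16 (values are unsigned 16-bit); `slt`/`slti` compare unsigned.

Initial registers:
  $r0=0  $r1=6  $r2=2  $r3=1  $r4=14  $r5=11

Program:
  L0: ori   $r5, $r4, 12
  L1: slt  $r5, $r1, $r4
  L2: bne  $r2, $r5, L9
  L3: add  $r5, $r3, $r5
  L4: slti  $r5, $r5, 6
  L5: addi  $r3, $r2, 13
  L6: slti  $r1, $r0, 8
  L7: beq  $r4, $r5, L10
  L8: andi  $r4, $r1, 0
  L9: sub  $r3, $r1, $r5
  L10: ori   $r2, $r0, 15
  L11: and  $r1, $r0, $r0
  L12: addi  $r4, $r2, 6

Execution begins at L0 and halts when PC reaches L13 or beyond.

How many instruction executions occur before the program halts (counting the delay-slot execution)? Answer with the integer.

8

PC=0  ori   $r5, $r4, 12     | $r0=0 $r1=6 $r2=2 $r3=1 $r4=14 $r5=14
PC=1  slt  $r5, $r1, $r4     | $r0=0 $r1=6 $r2=2 $r3=1 $r4=14 $r5=1
PC=2  bne  $r2, $r5, L9      | $r0=0 $r1=6 $r2=2 $r3=1 $r4=14 $r5=1  [TAKEN]
PC=3  add  $r5, $r3, $r5     | $r0=0 $r1=6 $r2=2 $r3=1 $r4=14 $r5=2
PC=9  sub  $r3, $r1, $r5     | $r0=0 $r1=6 $r2=2 $r3=4 $r4=14 $r5=2
PC=10 ori   $r2, $r0, 15     | $r0=0 $r1=6 $r2=15 $r3=4 $r4=14 $r5=2
PC=11 and  $r1, $r0, $r0     | $r0=0 $r1=0 $r2=15 $r3=4 $r4=14 $r5=2
PC=12 addi  $r4, $r2, 6      | $r0=0 $r1=0 $r2=15 $r3=4 $r4=21 $r5=2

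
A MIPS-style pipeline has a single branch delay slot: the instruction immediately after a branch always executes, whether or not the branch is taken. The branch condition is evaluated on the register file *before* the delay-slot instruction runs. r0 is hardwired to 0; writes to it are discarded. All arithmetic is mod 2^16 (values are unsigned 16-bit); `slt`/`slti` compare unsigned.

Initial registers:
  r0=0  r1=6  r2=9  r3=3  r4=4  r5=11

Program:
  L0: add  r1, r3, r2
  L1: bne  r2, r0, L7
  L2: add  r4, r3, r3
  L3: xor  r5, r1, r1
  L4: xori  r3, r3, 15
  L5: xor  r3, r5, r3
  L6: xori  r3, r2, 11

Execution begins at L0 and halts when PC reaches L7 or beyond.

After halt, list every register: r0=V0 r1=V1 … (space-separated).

PC=0  add  r1, r3, r2        | r0=0 r1=12 r2=9 r3=3 r4=4 r5=11
PC=1  bne  r2, r0, L7        | r0=0 r1=12 r2=9 r3=3 r4=4 r5=11  [TAKEN]
PC=2  add  r4, r3, r3        | r0=0 r1=12 r2=9 r3=3 r4=6 r5=11

r0=0 r1=12 r2=9 r3=3 r4=6 r5=11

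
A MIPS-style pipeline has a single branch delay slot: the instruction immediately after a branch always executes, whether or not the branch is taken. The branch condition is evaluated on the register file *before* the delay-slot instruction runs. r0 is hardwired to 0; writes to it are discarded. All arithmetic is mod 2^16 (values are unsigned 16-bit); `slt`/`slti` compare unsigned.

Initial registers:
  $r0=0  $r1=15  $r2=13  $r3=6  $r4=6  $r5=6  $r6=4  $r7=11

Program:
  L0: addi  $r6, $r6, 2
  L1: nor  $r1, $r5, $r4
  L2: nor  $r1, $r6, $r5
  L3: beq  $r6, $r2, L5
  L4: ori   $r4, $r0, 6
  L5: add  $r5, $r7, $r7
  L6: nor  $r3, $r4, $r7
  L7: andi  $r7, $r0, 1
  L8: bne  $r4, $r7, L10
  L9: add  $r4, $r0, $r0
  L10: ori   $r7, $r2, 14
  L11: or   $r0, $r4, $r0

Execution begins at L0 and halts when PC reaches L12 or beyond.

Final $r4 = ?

[0] addi  $r6, $r6, 2  →  {$r0:0, $r1:15, $r2:13, $r3:6, $r4:6, $r5:6, $r6:6, $r7:11}
[1] nor  $r1, $r5, $r4  →  {$r0:0, $r1:65529, $r2:13, $r3:6, $r4:6, $r5:6, $r6:6, $r7:11}
[2] nor  $r1, $r6, $r5  →  {$r0:0, $r1:65529, $r2:13, $r3:6, $r4:6, $r5:6, $r6:6, $r7:11}
[3] beq  $r6, $r2, L5  →  {$r0:0, $r1:65529, $r2:13, $r3:6, $r4:6, $r5:6, $r6:6, $r7:11}  ⟨branch fallthrough⟩
[4] ori   $r4, $r0, 6  →  {$r0:0, $r1:65529, $r2:13, $r3:6, $r4:6, $r5:6, $r6:6, $r7:11}
[5] add  $r5, $r7, $r7  →  {$r0:0, $r1:65529, $r2:13, $r3:6, $r4:6, $r5:22, $r6:6, $r7:11}
[6] nor  $r3, $r4, $r7  →  {$r0:0, $r1:65529, $r2:13, $r3:65520, $r4:6, $r5:22, $r6:6, $r7:11}
[7] andi  $r7, $r0, 1  →  {$r0:0, $r1:65529, $r2:13, $r3:65520, $r4:6, $r5:22, $r6:6, $r7:0}
[8] bne  $r4, $r7, L10  →  {$r0:0, $r1:65529, $r2:13, $r3:65520, $r4:6, $r5:22, $r6:6, $r7:0}  ⟨branch taken⟩
[9] add  $r4, $r0, $r0  →  {$r0:0, $r1:65529, $r2:13, $r3:65520, $r4:0, $r5:22, $r6:6, $r7:0}
[10] ori   $r7, $r2, 14  →  {$r0:0, $r1:65529, $r2:13, $r3:65520, $r4:0, $r5:22, $r6:6, $r7:15}
[11] or   $r0, $r4, $r0  →  {$r0:0, $r1:65529, $r2:13, $r3:65520, $r4:0, $r5:22, $r6:6, $r7:15}

0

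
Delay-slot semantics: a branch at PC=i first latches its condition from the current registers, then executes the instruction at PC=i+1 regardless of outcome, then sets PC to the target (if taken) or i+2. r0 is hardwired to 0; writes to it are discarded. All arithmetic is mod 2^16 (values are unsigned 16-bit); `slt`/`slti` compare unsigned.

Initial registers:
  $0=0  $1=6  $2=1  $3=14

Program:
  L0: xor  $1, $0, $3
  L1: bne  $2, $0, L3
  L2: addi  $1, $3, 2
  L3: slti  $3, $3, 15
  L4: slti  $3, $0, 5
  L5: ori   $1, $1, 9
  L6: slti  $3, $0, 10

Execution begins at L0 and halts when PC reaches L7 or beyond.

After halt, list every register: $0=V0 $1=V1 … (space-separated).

$0=0 $1=25 $2=1 $3=1

#0 xor  $1, $0, $3 ; 0/14/1/14
#1 bne  $2, $0, L3 ; 0/14/1/14 ; →target
#2 addi  $1, $3, 2 ; 0/16/1/14
#3 slti  $3, $3, 15 ; 0/16/1/1
#4 slti  $3, $0, 5 ; 0/16/1/1
#5 ori   $1, $1, 9 ; 0/25/1/1
#6 slti  $3, $0, 10 ; 0/25/1/1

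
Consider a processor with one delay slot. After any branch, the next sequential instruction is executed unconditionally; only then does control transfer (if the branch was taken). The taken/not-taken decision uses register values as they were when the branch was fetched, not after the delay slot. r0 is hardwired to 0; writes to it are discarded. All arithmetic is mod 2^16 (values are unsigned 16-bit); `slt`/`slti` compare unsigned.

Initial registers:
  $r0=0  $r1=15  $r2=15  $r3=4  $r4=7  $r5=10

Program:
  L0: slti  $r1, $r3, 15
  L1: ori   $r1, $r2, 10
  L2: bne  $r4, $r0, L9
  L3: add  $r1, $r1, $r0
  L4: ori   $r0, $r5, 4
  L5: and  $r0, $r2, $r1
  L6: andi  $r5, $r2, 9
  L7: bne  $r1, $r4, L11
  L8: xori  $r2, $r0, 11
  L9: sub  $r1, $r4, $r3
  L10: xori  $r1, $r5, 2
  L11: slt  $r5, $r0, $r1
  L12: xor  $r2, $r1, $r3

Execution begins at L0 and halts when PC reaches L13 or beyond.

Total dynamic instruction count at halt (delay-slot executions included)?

PC=0  slti  $r1, $r3, 15     | $r0=0 $r1=1 $r2=15 $r3=4 $r4=7 $r5=10
PC=1  ori   $r1, $r2, 10     | $r0=0 $r1=15 $r2=15 $r3=4 $r4=7 $r5=10
PC=2  bne  $r4, $r0, L9      | $r0=0 $r1=15 $r2=15 $r3=4 $r4=7 $r5=10  [TAKEN]
PC=3  add  $r1, $r1, $r0     | $r0=0 $r1=15 $r2=15 $r3=4 $r4=7 $r5=10
PC=9  sub  $r1, $r4, $r3     | $r0=0 $r1=3 $r2=15 $r3=4 $r4=7 $r5=10
PC=10 xori  $r1, $r5, 2      | $r0=0 $r1=8 $r2=15 $r3=4 $r4=7 $r5=10
PC=11 slt  $r5, $r0, $r1     | $r0=0 $r1=8 $r2=15 $r3=4 $r4=7 $r5=1
PC=12 xor  $r2, $r1, $r3     | $r0=0 $r1=8 $r2=12 $r3=4 $r4=7 $r5=1

8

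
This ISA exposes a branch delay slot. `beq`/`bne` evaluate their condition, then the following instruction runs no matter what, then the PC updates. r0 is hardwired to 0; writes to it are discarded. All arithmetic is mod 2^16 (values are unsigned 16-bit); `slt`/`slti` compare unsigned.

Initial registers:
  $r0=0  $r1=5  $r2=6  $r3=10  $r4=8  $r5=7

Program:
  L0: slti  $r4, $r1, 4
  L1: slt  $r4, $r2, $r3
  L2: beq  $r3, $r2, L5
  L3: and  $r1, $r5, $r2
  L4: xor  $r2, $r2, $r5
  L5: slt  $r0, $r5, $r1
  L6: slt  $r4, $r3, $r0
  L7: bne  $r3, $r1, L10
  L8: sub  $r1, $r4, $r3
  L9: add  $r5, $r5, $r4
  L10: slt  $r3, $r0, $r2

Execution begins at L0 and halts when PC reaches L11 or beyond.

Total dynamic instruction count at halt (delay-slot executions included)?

  step pc=0: slti  $r4, $r1, 4  regs=(0,5,6,10,0,7)
  step pc=1: slt  $r4, $r2, $r3  regs=(0,5,6,10,1,7)
  step pc=2: beq  $r3, $r2, L5  cond=F  regs=(0,5,6,10,1,7)
  step pc=3: and  $r1, $r5, $r2  regs=(0,6,6,10,1,7)
  step pc=4: xor  $r2, $r2, $r5  regs=(0,6,1,10,1,7)
  step pc=5: slt  $r0, $r5, $r1  regs=(0,6,1,10,1,7)
  step pc=6: slt  $r4, $r3, $r0  regs=(0,6,1,10,0,7)
  step pc=7: bne  $r3, $r1, L10  cond=T  regs=(0,6,1,10,0,7)
  step pc=8: sub  $r1, $r4, $r3  regs=(0,65526,1,10,0,7)
  step pc=10: slt  $r3, $r0, $r2  regs=(0,65526,1,1,0,7)

10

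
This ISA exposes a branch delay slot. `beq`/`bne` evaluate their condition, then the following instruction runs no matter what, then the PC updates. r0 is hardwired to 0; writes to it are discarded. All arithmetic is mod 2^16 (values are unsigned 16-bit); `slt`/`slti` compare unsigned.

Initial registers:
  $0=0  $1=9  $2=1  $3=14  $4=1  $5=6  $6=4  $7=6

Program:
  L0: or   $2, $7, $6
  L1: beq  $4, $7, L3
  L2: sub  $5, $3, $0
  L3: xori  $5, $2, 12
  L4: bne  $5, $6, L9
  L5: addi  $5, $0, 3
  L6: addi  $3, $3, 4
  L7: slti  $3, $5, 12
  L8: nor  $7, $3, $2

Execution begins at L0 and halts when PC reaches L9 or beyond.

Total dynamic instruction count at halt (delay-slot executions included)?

  step pc=0: or   $2, $7, $6  regs=(0,9,6,14,1,6,4,6)
  step pc=1: beq  $4, $7, L3  cond=F  regs=(0,9,6,14,1,6,4,6)
  step pc=2: sub  $5, $3, $0  regs=(0,9,6,14,1,14,4,6)
  step pc=3: xori  $5, $2, 12  regs=(0,9,6,14,1,10,4,6)
  step pc=4: bne  $5, $6, L9  cond=T  regs=(0,9,6,14,1,10,4,6)
  step pc=5: addi  $5, $0, 3  regs=(0,9,6,14,1,3,4,6)

6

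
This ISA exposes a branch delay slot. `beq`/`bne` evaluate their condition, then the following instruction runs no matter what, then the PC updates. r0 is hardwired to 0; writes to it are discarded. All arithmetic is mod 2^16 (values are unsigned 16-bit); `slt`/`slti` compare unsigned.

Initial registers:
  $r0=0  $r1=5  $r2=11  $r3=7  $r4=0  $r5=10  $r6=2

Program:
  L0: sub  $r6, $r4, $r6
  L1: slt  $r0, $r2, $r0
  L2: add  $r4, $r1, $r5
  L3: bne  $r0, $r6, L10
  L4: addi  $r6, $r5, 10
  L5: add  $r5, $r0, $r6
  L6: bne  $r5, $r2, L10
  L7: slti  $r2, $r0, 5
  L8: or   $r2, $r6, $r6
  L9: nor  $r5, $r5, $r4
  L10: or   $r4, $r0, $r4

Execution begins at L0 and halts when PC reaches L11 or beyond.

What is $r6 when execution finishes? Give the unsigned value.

PC=0  sub  $r6, $r4, $r6     | $r0=0 $r1=5 $r2=11 $r3=7 $r4=0 $r5=10 $r6=65534
PC=1  slt  $r0, $r2, $r0     | $r0=0 $r1=5 $r2=11 $r3=7 $r4=0 $r5=10 $r6=65534
PC=2  add  $r4, $r1, $r5     | $r0=0 $r1=5 $r2=11 $r3=7 $r4=15 $r5=10 $r6=65534
PC=3  bne  $r0, $r6, L10     | $r0=0 $r1=5 $r2=11 $r3=7 $r4=15 $r5=10 $r6=65534  [TAKEN]
PC=4  addi  $r6, $r5, 10     | $r0=0 $r1=5 $r2=11 $r3=7 $r4=15 $r5=10 $r6=20
PC=10 or   $r4, $r0, $r4     | $r0=0 $r1=5 $r2=11 $r3=7 $r4=15 $r5=10 $r6=20

20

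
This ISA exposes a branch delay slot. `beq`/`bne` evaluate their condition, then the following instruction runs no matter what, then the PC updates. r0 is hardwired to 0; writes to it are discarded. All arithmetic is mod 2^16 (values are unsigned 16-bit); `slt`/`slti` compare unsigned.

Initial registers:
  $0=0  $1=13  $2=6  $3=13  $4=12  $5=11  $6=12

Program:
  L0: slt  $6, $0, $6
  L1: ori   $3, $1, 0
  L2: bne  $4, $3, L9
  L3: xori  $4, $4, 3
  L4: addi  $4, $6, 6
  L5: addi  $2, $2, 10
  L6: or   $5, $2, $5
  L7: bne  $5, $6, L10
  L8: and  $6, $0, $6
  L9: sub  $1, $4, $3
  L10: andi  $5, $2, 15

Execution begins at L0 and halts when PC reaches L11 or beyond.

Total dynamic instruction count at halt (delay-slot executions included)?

#0 slt  $6, $0, $6 ; 0/13/6/13/12/11/1
#1 ori   $3, $1, 0 ; 0/13/6/13/12/11/1
#2 bne  $4, $3, L9 ; 0/13/6/13/12/11/1 ; →target
#3 xori  $4, $4, 3 ; 0/13/6/13/15/11/1
#9 sub  $1, $4, $3 ; 0/2/6/13/15/11/1
#10 andi  $5, $2, 15 ; 0/2/6/13/15/6/1

6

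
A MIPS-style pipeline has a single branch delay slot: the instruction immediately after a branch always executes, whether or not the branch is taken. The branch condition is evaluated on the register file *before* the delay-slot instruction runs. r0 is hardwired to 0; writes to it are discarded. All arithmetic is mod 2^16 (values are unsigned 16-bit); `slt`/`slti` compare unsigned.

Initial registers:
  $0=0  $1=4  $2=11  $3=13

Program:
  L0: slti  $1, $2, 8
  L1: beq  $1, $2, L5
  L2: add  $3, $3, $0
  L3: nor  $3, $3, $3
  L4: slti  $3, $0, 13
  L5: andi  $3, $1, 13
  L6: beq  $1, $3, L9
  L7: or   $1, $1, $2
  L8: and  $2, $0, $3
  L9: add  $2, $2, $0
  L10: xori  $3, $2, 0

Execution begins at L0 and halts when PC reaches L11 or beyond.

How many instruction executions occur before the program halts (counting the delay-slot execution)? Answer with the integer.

10

[0] slti  $1, $2, 8  →  {$0:0, $1:0, $2:11, $3:13}
[1] beq  $1, $2, L5  →  {$0:0, $1:0, $2:11, $3:13}  ⟨branch fallthrough⟩
[2] add  $3, $3, $0  →  {$0:0, $1:0, $2:11, $3:13}
[3] nor  $3, $3, $3  →  {$0:0, $1:0, $2:11, $3:65522}
[4] slti  $3, $0, 13  →  {$0:0, $1:0, $2:11, $3:1}
[5] andi  $3, $1, 13  →  {$0:0, $1:0, $2:11, $3:0}
[6] beq  $1, $3, L9  →  {$0:0, $1:0, $2:11, $3:0}  ⟨branch taken⟩
[7] or   $1, $1, $2  →  {$0:0, $1:11, $2:11, $3:0}
[9] add  $2, $2, $0  →  {$0:0, $1:11, $2:11, $3:0}
[10] xori  $3, $2, 0  →  {$0:0, $1:11, $2:11, $3:11}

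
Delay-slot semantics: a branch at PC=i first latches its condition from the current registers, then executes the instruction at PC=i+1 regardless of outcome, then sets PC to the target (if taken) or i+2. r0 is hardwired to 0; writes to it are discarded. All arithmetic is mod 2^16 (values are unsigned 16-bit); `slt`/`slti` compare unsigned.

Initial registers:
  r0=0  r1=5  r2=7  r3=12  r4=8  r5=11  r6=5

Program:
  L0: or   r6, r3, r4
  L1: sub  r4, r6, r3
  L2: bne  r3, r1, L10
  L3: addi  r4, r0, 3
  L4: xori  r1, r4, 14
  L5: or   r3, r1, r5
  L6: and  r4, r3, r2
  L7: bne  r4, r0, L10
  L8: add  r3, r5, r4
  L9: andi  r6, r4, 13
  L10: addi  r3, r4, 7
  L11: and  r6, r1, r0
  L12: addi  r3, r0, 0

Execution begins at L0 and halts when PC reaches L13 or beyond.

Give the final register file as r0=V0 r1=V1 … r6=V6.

[0] or   r6, r3, r4  →  {r0:0, r1:5, r2:7, r3:12, r4:8, r5:11, r6:12}
[1] sub  r4, r6, r3  →  {r0:0, r1:5, r2:7, r3:12, r4:0, r5:11, r6:12}
[2] bne  r3, r1, L10  →  {r0:0, r1:5, r2:7, r3:12, r4:0, r5:11, r6:12}  ⟨branch taken⟩
[3] addi  r4, r0, 3  →  {r0:0, r1:5, r2:7, r3:12, r4:3, r5:11, r6:12}
[10] addi  r3, r4, 7  →  {r0:0, r1:5, r2:7, r3:10, r4:3, r5:11, r6:12}
[11] and  r6, r1, r0  →  {r0:0, r1:5, r2:7, r3:10, r4:3, r5:11, r6:0}
[12] addi  r3, r0, 0  →  {r0:0, r1:5, r2:7, r3:0, r4:3, r5:11, r6:0}

r0=0 r1=5 r2=7 r3=0 r4=3 r5=11 r6=0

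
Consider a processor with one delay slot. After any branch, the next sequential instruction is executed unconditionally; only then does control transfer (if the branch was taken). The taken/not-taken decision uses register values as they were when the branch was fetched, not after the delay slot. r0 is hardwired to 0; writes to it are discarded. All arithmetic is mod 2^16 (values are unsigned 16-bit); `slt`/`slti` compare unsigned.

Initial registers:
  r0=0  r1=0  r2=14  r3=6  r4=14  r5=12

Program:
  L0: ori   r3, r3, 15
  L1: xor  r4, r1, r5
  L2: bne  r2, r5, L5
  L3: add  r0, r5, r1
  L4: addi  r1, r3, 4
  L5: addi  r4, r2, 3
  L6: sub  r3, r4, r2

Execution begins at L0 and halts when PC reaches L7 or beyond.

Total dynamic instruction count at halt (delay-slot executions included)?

6

  step pc=0: ori   r3, r3, 15  regs=(0,0,14,15,14,12)
  step pc=1: xor  r4, r1, r5  regs=(0,0,14,15,12,12)
  step pc=2: bne  r2, r5, L5  cond=T  regs=(0,0,14,15,12,12)
  step pc=3: add  r0, r5, r1  regs=(0,0,14,15,12,12)
  step pc=5: addi  r4, r2, 3  regs=(0,0,14,15,17,12)
  step pc=6: sub  r3, r4, r2  regs=(0,0,14,3,17,12)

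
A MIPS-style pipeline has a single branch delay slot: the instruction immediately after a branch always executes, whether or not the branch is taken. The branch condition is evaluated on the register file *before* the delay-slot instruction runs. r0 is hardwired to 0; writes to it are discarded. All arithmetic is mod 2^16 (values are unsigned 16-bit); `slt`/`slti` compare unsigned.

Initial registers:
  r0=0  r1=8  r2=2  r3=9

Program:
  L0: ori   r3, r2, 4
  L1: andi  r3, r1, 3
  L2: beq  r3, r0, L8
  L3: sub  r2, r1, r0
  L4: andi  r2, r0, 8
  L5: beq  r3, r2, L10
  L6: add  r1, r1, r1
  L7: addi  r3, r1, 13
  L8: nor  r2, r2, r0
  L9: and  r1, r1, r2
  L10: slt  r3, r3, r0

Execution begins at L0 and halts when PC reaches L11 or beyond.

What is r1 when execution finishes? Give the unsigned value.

0

[0] ori   r3, r2, 4  →  {r0:0, r1:8, r2:2, r3:6}
[1] andi  r3, r1, 3  →  {r0:0, r1:8, r2:2, r3:0}
[2] beq  r3, r0, L8  →  {r0:0, r1:8, r2:2, r3:0}  ⟨branch taken⟩
[3] sub  r2, r1, r0  →  {r0:0, r1:8, r2:8, r3:0}
[8] nor  r2, r2, r0  →  {r0:0, r1:8, r2:65527, r3:0}
[9] and  r1, r1, r2  →  {r0:0, r1:0, r2:65527, r3:0}
[10] slt  r3, r3, r0  →  {r0:0, r1:0, r2:65527, r3:0}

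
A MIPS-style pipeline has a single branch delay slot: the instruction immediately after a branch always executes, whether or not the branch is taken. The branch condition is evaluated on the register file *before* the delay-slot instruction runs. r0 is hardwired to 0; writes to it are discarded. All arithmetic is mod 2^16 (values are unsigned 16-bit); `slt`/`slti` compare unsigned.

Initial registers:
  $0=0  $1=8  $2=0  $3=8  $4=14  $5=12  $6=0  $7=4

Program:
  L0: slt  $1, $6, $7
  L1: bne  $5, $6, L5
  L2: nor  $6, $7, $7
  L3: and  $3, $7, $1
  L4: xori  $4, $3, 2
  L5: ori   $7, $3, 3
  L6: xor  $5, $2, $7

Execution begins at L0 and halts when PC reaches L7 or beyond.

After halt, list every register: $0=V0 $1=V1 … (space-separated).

$0=0 $1=1 $2=0 $3=8 $4=14 $5=11 $6=65531 $7=11

  step pc=0: slt  $1, $6, $7  regs=(0,1,0,8,14,12,0,4)
  step pc=1: bne  $5, $6, L5  cond=T  regs=(0,1,0,8,14,12,0,4)
  step pc=2: nor  $6, $7, $7  regs=(0,1,0,8,14,12,65531,4)
  step pc=5: ori   $7, $3, 3  regs=(0,1,0,8,14,12,65531,11)
  step pc=6: xor  $5, $2, $7  regs=(0,1,0,8,14,11,65531,11)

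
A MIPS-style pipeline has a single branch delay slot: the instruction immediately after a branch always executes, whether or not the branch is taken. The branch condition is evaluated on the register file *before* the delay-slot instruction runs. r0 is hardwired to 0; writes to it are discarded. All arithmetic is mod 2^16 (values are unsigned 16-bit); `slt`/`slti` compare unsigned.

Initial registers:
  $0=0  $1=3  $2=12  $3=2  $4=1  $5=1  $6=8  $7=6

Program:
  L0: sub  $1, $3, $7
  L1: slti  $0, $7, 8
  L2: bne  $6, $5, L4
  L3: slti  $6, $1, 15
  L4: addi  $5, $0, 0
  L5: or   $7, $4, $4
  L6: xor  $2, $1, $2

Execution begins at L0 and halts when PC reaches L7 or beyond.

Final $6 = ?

0

PC=0  sub  $1, $3, $7        | $0=0 $1=65532 $2=12 $3=2 $4=1 $5=1 $6=8 $7=6
PC=1  slti  $0, $7, 8        | $0=0 $1=65532 $2=12 $3=2 $4=1 $5=1 $6=8 $7=6
PC=2  bne  $6, $5, L4        | $0=0 $1=65532 $2=12 $3=2 $4=1 $5=1 $6=8 $7=6  [TAKEN]
PC=3  slti  $6, $1, 15       | $0=0 $1=65532 $2=12 $3=2 $4=1 $5=1 $6=0 $7=6
PC=4  addi  $5, $0, 0        | $0=0 $1=65532 $2=12 $3=2 $4=1 $5=0 $6=0 $7=6
PC=5  or   $7, $4, $4        | $0=0 $1=65532 $2=12 $3=2 $4=1 $5=0 $6=0 $7=1
PC=6  xor  $2, $1, $2        | $0=0 $1=65532 $2=65520 $3=2 $4=1 $5=0 $6=0 $7=1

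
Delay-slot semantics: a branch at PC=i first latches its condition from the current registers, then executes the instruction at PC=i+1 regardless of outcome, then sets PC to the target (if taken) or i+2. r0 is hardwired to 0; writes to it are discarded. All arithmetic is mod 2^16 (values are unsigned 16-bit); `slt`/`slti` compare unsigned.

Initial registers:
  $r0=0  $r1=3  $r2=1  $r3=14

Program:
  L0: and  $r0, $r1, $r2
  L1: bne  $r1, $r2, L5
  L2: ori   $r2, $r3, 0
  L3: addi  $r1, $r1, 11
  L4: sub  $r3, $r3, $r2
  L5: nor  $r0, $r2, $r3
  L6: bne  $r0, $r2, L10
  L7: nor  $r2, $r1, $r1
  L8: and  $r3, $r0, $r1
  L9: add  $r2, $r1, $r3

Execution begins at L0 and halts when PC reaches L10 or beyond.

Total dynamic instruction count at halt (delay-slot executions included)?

[0] and  $r0, $r1, $r2  →  {$r0:0, $r1:3, $r2:1, $r3:14}
[1] bne  $r1, $r2, L5  →  {$r0:0, $r1:3, $r2:1, $r3:14}  ⟨branch taken⟩
[2] ori   $r2, $r3, 0  →  {$r0:0, $r1:3, $r2:14, $r3:14}
[5] nor  $r0, $r2, $r3  →  {$r0:0, $r1:3, $r2:14, $r3:14}
[6] bne  $r0, $r2, L10  →  {$r0:0, $r1:3, $r2:14, $r3:14}  ⟨branch taken⟩
[7] nor  $r2, $r1, $r1  →  {$r0:0, $r1:3, $r2:65532, $r3:14}

6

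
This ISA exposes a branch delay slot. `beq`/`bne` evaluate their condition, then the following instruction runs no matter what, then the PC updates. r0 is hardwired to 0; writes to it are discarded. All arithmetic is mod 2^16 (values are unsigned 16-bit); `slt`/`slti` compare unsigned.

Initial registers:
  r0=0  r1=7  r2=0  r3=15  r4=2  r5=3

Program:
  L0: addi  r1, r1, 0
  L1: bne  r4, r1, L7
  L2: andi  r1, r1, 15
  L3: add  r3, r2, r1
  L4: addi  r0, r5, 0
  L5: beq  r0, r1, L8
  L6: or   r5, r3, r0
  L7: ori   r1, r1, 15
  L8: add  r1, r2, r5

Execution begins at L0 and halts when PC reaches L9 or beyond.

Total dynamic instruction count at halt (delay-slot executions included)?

  step pc=0: addi  r1, r1, 0  regs=(0,7,0,15,2,3)
  step pc=1: bne  r4, r1, L7  cond=T  regs=(0,7,0,15,2,3)
  step pc=2: andi  r1, r1, 15  regs=(0,7,0,15,2,3)
  step pc=7: ori   r1, r1, 15  regs=(0,15,0,15,2,3)
  step pc=8: add  r1, r2, r5  regs=(0,3,0,15,2,3)

5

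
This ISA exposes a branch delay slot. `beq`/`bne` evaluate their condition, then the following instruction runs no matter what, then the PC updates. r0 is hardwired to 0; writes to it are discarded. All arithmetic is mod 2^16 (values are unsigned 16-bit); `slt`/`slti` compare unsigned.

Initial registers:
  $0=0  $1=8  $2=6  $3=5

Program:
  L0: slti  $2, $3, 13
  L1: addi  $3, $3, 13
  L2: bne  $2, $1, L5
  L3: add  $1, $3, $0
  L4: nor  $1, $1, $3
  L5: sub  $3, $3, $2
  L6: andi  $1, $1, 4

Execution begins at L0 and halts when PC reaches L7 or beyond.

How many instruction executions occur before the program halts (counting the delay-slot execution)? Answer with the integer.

  step pc=0: slti  $2, $3, 13  regs=(0,8,1,5)
  step pc=1: addi  $3, $3, 13  regs=(0,8,1,18)
  step pc=2: bne  $2, $1, L5  cond=T  regs=(0,8,1,18)
  step pc=3: add  $1, $3, $0  regs=(0,18,1,18)
  step pc=5: sub  $3, $3, $2  regs=(0,18,1,17)
  step pc=6: andi  $1, $1, 4  regs=(0,0,1,17)

6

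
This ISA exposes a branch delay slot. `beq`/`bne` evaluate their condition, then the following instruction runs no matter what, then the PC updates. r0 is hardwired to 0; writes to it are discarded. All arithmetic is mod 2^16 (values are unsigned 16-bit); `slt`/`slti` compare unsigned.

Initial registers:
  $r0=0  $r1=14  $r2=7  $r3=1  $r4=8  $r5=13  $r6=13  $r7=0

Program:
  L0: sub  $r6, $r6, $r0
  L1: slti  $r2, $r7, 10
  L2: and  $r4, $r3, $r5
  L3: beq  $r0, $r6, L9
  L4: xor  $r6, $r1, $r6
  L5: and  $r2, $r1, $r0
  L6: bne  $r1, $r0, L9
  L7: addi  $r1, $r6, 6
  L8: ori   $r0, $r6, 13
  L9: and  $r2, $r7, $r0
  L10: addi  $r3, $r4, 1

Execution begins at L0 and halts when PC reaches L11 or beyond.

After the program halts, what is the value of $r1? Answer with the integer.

9

PC=0  sub  $r6, $r6, $r0     | $r0=0 $r1=14 $r2=7 $r3=1 $r4=8 $r5=13 $r6=13 $r7=0
PC=1  slti  $r2, $r7, 10     | $r0=0 $r1=14 $r2=1 $r3=1 $r4=8 $r5=13 $r6=13 $r7=0
PC=2  and  $r4, $r3, $r5     | $r0=0 $r1=14 $r2=1 $r3=1 $r4=1 $r5=13 $r6=13 $r7=0
PC=3  beq  $r0, $r6, L9      | $r0=0 $r1=14 $r2=1 $r3=1 $r4=1 $r5=13 $r6=13 $r7=0  [not taken]
PC=4  xor  $r6, $r1, $r6     | $r0=0 $r1=14 $r2=1 $r3=1 $r4=1 $r5=13 $r6=3 $r7=0
PC=5  and  $r2, $r1, $r0     | $r0=0 $r1=14 $r2=0 $r3=1 $r4=1 $r5=13 $r6=3 $r7=0
PC=6  bne  $r1, $r0, L9      | $r0=0 $r1=14 $r2=0 $r3=1 $r4=1 $r5=13 $r6=3 $r7=0  [TAKEN]
PC=7  addi  $r1, $r6, 6      | $r0=0 $r1=9 $r2=0 $r3=1 $r4=1 $r5=13 $r6=3 $r7=0
PC=9  and  $r2, $r7, $r0     | $r0=0 $r1=9 $r2=0 $r3=1 $r4=1 $r5=13 $r6=3 $r7=0
PC=10 addi  $r3, $r4, 1      | $r0=0 $r1=9 $r2=0 $r3=2 $r4=1 $r5=13 $r6=3 $r7=0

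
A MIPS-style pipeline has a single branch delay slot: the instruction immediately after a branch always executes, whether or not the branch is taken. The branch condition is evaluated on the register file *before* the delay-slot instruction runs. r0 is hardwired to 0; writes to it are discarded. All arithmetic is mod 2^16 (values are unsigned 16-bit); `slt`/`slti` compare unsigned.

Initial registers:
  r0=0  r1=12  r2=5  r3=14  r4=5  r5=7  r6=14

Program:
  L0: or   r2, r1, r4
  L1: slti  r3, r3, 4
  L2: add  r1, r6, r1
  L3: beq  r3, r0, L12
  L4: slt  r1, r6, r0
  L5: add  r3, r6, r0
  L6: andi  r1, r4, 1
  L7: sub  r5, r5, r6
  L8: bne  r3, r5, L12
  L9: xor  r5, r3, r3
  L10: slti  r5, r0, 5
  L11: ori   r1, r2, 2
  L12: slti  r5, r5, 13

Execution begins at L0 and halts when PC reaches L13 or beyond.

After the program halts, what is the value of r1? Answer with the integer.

0

#0 or   r2, r1, r4 ; 0/12/13/14/5/7/14
#1 slti  r3, r3, 4 ; 0/12/13/0/5/7/14
#2 add  r1, r6, r1 ; 0/26/13/0/5/7/14
#3 beq  r3, r0, L12 ; 0/26/13/0/5/7/14 ; →target
#4 slt  r1, r6, r0 ; 0/0/13/0/5/7/14
#12 slti  r5, r5, 13 ; 0/0/13/0/5/1/14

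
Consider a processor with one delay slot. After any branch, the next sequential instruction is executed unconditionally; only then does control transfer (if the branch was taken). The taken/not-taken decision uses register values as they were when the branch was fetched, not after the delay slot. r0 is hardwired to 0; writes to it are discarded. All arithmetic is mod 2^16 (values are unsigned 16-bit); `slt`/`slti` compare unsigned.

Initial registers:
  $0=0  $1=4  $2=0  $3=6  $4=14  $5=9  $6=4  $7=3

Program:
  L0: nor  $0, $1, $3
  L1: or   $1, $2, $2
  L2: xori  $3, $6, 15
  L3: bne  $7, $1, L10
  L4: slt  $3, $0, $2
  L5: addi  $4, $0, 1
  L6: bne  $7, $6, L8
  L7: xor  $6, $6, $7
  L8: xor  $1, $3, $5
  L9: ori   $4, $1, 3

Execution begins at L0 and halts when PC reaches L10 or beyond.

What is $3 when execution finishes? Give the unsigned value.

PC=0  nor  $0, $1, $3        | $0=0 $1=4 $2=0 $3=6 $4=14 $5=9 $6=4 $7=3
PC=1  or   $1, $2, $2        | $0=0 $1=0 $2=0 $3=6 $4=14 $5=9 $6=4 $7=3
PC=2  xori  $3, $6, 15       | $0=0 $1=0 $2=0 $3=11 $4=14 $5=9 $6=4 $7=3
PC=3  bne  $7, $1, L10       | $0=0 $1=0 $2=0 $3=11 $4=14 $5=9 $6=4 $7=3  [TAKEN]
PC=4  slt  $3, $0, $2        | $0=0 $1=0 $2=0 $3=0 $4=14 $5=9 $6=4 $7=3

0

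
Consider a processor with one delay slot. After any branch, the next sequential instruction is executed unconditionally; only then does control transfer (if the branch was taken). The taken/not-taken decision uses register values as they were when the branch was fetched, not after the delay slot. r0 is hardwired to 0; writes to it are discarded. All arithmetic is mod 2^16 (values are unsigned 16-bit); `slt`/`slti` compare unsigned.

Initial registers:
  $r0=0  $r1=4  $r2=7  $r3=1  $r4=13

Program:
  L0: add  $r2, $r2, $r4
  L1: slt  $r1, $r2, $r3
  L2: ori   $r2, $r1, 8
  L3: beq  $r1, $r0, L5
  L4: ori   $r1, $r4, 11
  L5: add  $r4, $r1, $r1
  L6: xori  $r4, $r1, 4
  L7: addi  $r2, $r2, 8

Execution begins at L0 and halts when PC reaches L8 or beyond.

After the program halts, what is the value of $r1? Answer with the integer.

15

#0 add  $r2, $r2, $r4 ; 0/4/20/1/13
#1 slt  $r1, $r2, $r3 ; 0/0/20/1/13
#2 ori   $r2, $r1, 8 ; 0/0/8/1/13
#3 beq  $r1, $r0, L5 ; 0/0/8/1/13 ; →target
#4 ori   $r1, $r4, 11 ; 0/15/8/1/13
#5 add  $r4, $r1, $r1 ; 0/15/8/1/30
#6 xori  $r4, $r1, 4 ; 0/15/8/1/11
#7 addi  $r2, $r2, 8 ; 0/15/16/1/11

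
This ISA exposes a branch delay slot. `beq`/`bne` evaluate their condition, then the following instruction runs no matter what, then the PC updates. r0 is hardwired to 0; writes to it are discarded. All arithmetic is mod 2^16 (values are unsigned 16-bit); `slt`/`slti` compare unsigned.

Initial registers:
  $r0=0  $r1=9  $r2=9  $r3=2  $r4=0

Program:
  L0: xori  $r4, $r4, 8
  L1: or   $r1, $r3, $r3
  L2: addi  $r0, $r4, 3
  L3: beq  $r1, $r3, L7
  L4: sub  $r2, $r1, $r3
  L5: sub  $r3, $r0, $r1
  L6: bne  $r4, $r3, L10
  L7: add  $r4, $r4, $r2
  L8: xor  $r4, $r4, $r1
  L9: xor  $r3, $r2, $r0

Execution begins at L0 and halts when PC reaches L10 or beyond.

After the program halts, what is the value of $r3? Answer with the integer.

  step pc=0: xori  $r4, $r4, 8  regs=(0,9,9,2,8)
  step pc=1: or   $r1, $r3, $r3  regs=(0,2,9,2,8)
  step pc=2: addi  $r0, $r4, 3  regs=(0,2,9,2,8)
  step pc=3: beq  $r1, $r3, L7  cond=T  regs=(0,2,9,2,8)
  step pc=4: sub  $r2, $r1, $r3  regs=(0,2,0,2,8)
  step pc=7: add  $r4, $r4, $r2  regs=(0,2,0,2,8)
  step pc=8: xor  $r4, $r4, $r1  regs=(0,2,0,2,10)
  step pc=9: xor  $r3, $r2, $r0  regs=(0,2,0,0,10)

0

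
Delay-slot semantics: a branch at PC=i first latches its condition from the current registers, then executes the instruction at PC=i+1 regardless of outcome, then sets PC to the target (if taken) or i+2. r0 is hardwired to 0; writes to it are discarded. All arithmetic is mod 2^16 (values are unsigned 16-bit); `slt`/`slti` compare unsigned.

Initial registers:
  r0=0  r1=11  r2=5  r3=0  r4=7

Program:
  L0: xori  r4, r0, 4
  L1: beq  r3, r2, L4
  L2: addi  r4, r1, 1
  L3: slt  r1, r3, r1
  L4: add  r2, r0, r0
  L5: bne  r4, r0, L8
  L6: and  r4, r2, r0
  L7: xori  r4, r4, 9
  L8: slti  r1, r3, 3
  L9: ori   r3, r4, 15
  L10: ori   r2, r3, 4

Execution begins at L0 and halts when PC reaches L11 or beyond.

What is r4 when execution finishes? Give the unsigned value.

  step pc=0: xori  r4, r0, 4  regs=(0,11,5,0,4)
  step pc=1: beq  r3, r2, L4  cond=F  regs=(0,11,5,0,4)
  step pc=2: addi  r4, r1, 1  regs=(0,11,5,0,12)
  step pc=3: slt  r1, r3, r1  regs=(0,1,5,0,12)
  step pc=4: add  r2, r0, r0  regs=(0,1,0,0,12)
  step pc=5: bne  r4, r0, L8  cond=T  regs=(0,1,0,0,12)
  step pc=6: and  r4, r2, r0  regs=(0,1,0,0,0)
  step pc=8: slti  r1, r3, 3  regs=(0,1,0,0,0)
  step pc=9: ori   r3, r4, 15  regs=(0,1,0,15,0)
  step pc=10: ori   r2, r3, 4  regs=(0,1,15,15,0)

0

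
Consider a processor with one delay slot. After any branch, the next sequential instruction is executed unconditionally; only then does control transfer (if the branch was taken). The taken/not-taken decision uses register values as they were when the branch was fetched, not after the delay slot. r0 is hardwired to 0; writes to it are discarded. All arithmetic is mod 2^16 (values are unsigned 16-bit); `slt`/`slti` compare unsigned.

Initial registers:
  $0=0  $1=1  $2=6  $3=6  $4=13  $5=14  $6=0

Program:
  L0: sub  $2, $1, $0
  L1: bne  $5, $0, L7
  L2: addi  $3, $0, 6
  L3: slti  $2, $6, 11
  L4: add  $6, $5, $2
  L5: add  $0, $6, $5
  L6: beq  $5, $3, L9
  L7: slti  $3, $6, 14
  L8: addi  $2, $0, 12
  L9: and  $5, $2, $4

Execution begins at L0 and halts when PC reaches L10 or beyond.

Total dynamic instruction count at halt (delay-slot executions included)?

6

[0] sub  $2, $1, $0  →  {$0:0, $1:1, $2:1, $3:6, $4:13, $5:14, $6:0}
[1] bne  $5, $0, L7  →  {$0:0, $1:1, $2:1, $3:6, $4:13, $5:14, $6:0}  ⟨branch taken⟩
[2] addi  $3, $0, 6  →  {$0:0, $1:1, $2:1, $3:6, $4:13, $5:14, $6:0}
[7] slti  $3, $6, 14  →  {$0:0, $1:1, $2:1, $3:1, $4:13, $5:14, $6:0}
[8] addi  $2, $0, 12  →  {$0:0, $1:1, $2:12, $3:1, $4:13, $5:14, $6:0}
[9] and  $5, $2, $4  →  {$0:0, $1:1, $2:12, $3:1, $4:13, $5:12, $6:0}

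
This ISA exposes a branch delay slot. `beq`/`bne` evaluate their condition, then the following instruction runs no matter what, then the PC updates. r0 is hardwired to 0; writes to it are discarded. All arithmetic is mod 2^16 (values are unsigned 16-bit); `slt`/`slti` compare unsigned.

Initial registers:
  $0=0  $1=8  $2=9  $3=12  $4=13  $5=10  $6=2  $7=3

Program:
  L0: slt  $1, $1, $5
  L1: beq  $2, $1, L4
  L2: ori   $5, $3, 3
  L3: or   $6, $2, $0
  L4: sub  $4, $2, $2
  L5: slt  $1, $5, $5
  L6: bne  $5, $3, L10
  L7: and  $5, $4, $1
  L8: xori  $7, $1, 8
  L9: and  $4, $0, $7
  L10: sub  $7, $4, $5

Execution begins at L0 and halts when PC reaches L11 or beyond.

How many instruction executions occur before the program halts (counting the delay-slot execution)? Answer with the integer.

  step pc=0: slt  $1, $1, $5  regs=(0,1,9,12,13,10,2,3)
  step pc=1: beq  $2, $1, L4  cond=F  regs=(0,1,9,12,13,10,2,3)
  step pc=2: ori   $5, $3, 3  regs=(0,1,9,12,13,15,2,3)
  step pc=3: or   $6, $2, $0  regs=(0,1,9,12,13,15,9,3)
  step pc=4: sub  $4, $2, $2  regs=(0,1,9,12,0,15,9,3)
  step pc=5: slt  $1, $5, $5  regs=(0,0,9,12,0,15,9,3)
  step pc=6: bne  $5, $3, L10  cond=T  regs=(0,0,9,12,0,15,9,3)
  step pc=7: and  $5, $4, $1  regs=(0,0,9,12,0,0,9,3)
  step pc=10: sub  $7, $4, $5  regs=(0,0,9,12,0,0,9,0)

9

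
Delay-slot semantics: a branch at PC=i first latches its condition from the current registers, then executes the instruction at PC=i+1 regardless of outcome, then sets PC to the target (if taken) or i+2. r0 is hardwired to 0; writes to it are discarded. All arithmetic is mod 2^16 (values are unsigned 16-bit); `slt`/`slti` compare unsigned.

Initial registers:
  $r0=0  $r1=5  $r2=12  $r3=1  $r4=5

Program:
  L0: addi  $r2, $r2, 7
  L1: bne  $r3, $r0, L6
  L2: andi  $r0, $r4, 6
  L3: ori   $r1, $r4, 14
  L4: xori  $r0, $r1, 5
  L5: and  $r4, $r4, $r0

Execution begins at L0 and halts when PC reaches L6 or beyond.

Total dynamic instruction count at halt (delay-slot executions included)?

3

[0] addi  $r2, $r2, 7  →  {$r0:0, $r1:5, $r2:19, $r3:1, $r4:5}
[1] bne  $r3, $r0, L6  →  {$r0:0, $r1:5, $r2:19, $r3:1, $r4:5}  ⟨branch taken⟩
[2] andi  $r0, $r4, 6  →  {$r0:0, $r1:5, $r2:19, $r3:1, $r4:5}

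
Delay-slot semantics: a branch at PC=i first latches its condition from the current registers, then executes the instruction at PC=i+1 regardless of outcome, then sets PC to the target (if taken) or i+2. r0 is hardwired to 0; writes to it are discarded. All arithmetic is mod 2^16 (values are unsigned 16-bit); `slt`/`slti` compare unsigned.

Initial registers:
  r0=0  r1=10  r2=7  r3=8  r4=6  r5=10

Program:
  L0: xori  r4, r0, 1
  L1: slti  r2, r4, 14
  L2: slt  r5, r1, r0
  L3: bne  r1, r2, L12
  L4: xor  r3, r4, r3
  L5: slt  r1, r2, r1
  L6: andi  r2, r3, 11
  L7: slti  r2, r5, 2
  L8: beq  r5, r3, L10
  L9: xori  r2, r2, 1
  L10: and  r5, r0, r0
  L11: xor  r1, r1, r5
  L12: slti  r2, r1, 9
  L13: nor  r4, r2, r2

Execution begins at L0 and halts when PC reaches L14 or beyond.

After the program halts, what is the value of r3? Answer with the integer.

[0] xori  r4, r0, 1  →  {r0:0, r1:10, r2:7, r3:8, r4:1, r5:10}
[1] slti  r2, r4, 14  →  {r0:0, r1:10, r2:1, r3:8, r4:1, r5:10}
[2] slt  r5, r1, r0  →  {r0:0, r1:10, r2:1, r3:8, r4:1, r5:0}
[3] bne  r1, r2, L12  →  {r0:0, r1:10, r2:1, r3:8, r4:1, r5:0}  ⟨branch taken⟩
[4] xor  r3, r4, r3  →  {r0:0, r1:10, r2:1, r3:9, r4:1, r5:0}
[12] slti  r2, r1, 9  →  {r0:0, r1:10, r2:0, r3:9, r4:1, r5:0}
[13] nor  r4, r2, r2  →  {r0:0, r1:10, r2:0, r3:9, r4:65535, r5:0}

9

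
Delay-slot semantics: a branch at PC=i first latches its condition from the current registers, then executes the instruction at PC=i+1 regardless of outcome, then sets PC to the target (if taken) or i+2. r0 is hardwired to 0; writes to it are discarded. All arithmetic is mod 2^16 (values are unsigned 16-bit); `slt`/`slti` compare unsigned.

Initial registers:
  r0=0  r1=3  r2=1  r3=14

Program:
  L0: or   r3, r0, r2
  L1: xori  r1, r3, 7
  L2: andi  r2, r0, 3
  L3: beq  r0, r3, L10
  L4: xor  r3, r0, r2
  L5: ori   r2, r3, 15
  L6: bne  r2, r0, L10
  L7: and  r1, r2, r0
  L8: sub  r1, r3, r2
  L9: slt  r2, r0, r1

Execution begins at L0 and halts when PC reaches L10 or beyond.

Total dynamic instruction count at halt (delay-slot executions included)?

#0 or   r3, r0, r2 ; 0/3/1/1
#1 xori  r1, r3, 7 ; 0/6/1/1
#2 andi  r2, r0, 3 ; 0/6/0/1
#3 beq  r0, r3, L10 ; 0/6/0/1 ; →fallthru
#4 xor  r3, r0, r2 ; 0/6/0/0
#5 ori   r2, r3, 15 ; 0/6/15/0
#6 bne  r2, r0, L10 ; 0/6/15/0 ; →target
#7 and  r1, r2, r0 ; 0/0/15/0

8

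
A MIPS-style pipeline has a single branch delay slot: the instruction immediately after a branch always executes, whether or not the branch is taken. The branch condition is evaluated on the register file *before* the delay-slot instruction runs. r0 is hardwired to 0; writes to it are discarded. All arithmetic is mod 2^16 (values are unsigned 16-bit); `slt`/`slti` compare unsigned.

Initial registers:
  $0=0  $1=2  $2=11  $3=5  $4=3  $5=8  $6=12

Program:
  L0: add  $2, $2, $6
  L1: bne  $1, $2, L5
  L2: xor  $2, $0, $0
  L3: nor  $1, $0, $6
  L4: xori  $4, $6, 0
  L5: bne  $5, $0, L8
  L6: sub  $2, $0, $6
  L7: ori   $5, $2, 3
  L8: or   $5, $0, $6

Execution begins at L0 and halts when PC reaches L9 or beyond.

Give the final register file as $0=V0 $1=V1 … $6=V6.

$0=0 $1=2 $2=65524 $3=5 $4=3 $5=12 $6=12

#0 add  $2, $2, $6 ; 0/2/23/5/3/8/12
#1 bne  $1, $2, L5 ; 0/2/23/5/3/8/12 ; →target
#2 xor  $2, $0, $0 ; 0/2/0/5/3/8/12
#5 bne  $5, $0, L8 ; 0/2/0/5/3/8/12 ; →target
#6 sub  $2, $0, $6 ; 0/2/65524/5/3/8/12
#8 or   $5, $0, $6 ; 0/2/65524/5/3/12/12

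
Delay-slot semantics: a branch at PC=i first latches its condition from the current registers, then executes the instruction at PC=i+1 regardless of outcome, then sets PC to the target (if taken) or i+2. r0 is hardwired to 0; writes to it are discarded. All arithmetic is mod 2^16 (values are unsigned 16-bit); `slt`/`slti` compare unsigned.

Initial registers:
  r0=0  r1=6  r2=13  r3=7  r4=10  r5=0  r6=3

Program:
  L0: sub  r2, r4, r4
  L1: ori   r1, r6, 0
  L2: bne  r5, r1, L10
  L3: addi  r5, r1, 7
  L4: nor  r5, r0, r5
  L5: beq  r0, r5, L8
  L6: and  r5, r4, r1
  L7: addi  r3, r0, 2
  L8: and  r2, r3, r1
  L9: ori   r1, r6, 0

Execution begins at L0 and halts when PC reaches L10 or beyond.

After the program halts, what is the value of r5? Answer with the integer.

10

[0] sub  r2, r4, r4  →  {r0:0, r1:6, r2:0, r3:7, r4:10, r5:0, r6:3}
[1] ori   r1, r6, 0  →  {r0:0, r1:3, r2:0, r3:7, r4:10, r5:0, r6:3}
[2] bne  r5, r1, L10  →  {r0:0, r1:3, r2:0, r3:7, r4:10, r5:0, r6:3}  ⟨branch taken⟩
[3] addi  r5, r1, 7  →  {r0:0, r1:3, r2:0, r3:7, r4:10, r5:10, r6:3}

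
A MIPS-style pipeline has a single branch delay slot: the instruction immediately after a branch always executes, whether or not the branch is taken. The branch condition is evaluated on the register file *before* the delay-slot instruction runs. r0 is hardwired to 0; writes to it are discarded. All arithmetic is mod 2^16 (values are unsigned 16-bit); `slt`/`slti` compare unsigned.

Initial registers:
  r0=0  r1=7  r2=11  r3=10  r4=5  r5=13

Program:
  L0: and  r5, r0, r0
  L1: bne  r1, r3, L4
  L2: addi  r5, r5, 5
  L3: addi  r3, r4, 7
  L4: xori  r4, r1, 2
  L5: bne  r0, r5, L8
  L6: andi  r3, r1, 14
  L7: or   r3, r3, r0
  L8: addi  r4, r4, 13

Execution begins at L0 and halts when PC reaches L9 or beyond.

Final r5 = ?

#0 and  r5, r0, r0 ; 0/7/11/10/5/0
#1 bne  r1, r3, L4 ; 0/7/11/10/5/0 ; →target
#2 addi  r5, r5, 5 ; 0/7/11/10/5/5
#4 xori  r4, r1, 2 ; 0/7/11/10/5/5
#5 bne  r0, r5, L8 ; 0/7/11/10/5/5 ; →target
#6 andi  r3, r1, 14 ; 0/7/11/6/5/5
#8 addi  r4, r4, 13 ; 0/7/11/6/18/5

5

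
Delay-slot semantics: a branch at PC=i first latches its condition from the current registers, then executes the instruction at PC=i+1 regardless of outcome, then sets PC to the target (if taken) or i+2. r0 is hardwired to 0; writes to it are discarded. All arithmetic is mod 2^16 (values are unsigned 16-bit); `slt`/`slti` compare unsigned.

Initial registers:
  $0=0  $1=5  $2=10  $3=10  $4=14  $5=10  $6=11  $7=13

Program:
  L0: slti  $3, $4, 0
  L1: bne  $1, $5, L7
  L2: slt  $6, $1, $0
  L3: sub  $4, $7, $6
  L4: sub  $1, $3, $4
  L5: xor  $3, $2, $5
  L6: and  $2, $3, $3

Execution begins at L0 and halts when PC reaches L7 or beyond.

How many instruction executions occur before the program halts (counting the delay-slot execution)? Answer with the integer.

3

#0 slti  $3, $4, 0 ; 0/5/10/0/14/10/11/13
#1 bne  $1, $5, L7 ; 0/5/10/0/14/10/11/13 ; →target
#2 slt  $6, $1, $0 ; 0/5/10/0/14/10/0/13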